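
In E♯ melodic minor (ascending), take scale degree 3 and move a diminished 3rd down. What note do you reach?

Scale degree 3 of E# melodic minor (ascending) is G#.
A diminished third (2 semitones) below G# lands on the letter E, giving E##.

E##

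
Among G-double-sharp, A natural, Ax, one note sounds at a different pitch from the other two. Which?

In 12-tone equal temperament, enharmonic equivalents share a pitch class. G## is pitch class 9; A is pitch class 9; A## is pitch class 11.
G## and A share pitch class 9, while A## is pitch class 11.

A##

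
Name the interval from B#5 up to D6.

diminished third

Counting letters B–C–D gives a third.
B#→D = 2 semitones, 2 narrower than the major third (4), so diminished.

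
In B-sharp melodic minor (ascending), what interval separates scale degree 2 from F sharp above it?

diminished fourth

Scale degree 2 of B# melodic minor (ascending) is C##.
C## up to F#: letters C→F make it a fourth; 4 semitones makes it diminished.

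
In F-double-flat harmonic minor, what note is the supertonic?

Degree 2 takes the letter 1 step above F, which is G.
In harmonic minor, degree 2 sits 2 semitones above the tonic. Fbb + 2 semitones is pitch class 5, spelled on G as Gbb.

Gbb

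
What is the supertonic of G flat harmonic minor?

Ab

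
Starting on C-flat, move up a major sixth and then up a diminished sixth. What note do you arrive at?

Fbb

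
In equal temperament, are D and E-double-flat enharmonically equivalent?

D is pitch class 2; Ebb is pitch class 2.
All spellings map to pitch class 2, so they are enharmonically equivalent.

Yes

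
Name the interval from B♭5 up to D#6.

The letter names run B→D, a span of 2 letter steps, so the interval is some kind of third.
Bb to D# is 5 semitones. A major third is 4, so 5 makes it augmented.

augmented third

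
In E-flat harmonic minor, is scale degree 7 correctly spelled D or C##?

Each scale degree takes a distinct letter name. Degree 7 of a scale on E must use the letter D.
D and C## are enharmonically the same pitch, but only D uses the letter D, so it is the correct spelling here.

D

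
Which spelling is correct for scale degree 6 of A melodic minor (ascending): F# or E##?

Each scale degree takes a distinct letter name. Degree 6 of a scale on A must use the letter F.
F# and E## are enharmonically the same pitch, but only F# uses the letter F, so it is the correct spelling here.

F#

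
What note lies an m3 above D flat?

D up a major third is F#, so the target letter is F.
From Db, a minor third is 3 semitones up: Fb.

Fb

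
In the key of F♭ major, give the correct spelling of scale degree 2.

Gb

The Fb major scale runs Fb Gb Ab Bbb Cb Db Eb.
Degree 2 is Gb.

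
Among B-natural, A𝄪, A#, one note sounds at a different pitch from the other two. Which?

A#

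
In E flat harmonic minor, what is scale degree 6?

Cb

The Eb harmonic minor scale runs Eb F Gb Ab Bb Cb D.
Degree 6 is Cb.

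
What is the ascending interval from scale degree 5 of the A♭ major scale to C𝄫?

Scale degree 5 of Ab major is Eb.
Eb up to Cbb: letters E→C make it a sixth; 7 semitones makes it diminished.

diminished sixth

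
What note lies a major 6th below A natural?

A down a major sixth is C, so the target letter is C.
From A, a major sixth is 9 semitones down: C.

C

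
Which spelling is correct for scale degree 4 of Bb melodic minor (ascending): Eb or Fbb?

Each scale degree takes a distinct letter name. Degree 4 of a scale on B must use the letter E.
Eb and Fbb are enharmonically the same pitch, but only Eb uses the letter E, so it is the correct spelling here.

Eb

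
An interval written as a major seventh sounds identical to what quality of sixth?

doubly augmented

A major seventh spans 11 semitones.
A sixth spanning 11 semitones is doubly augmented (the major sixth is 9).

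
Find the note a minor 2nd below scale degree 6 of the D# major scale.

Scale degree 6 of D# major is B#.
A minor second (1 semitone) below B# lands on the letter A, giving A##.

A##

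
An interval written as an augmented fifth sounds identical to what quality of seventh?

An augmented fifth spans 8 semitones.
A seventh spanning 8 semitones is doubly diminished (the major seventh is 11).

doubly diminished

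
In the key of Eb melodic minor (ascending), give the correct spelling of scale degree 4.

Ab

The Eb melodic minor (ascending) scale runs Eb F Gb Ab Bb C D.
Degree 4 is Ab.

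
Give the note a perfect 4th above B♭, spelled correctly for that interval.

Eb

B up a perfect fourth is E, so the target letter is E.
From Bb, a perfect fourth is 5 semitones up: Eb.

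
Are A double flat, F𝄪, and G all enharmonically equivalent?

Abb is pitch class 7; F## is pitch class 7; G is pitch class 7.
All spellings map to pitch class 7, so they are enharmonically equivalent.

Yes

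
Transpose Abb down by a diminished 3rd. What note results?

F

A third below A lands on the letter F.
A diminished third spans 2 semitones, so Abb moves to pitch class 5. On the letter F that is F.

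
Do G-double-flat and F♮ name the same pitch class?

Yes

Gbb = pitch class 5 and F = pitch class 5 — the same pitch class, so they are enharmonic equivalents.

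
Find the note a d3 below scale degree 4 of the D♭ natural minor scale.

Scale degree 4 of Db natural minor is Gb.
A diminished third (2 semitones) below Gb lands on the letter E, giving E.

E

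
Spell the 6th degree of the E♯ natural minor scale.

Degree 6 takes the letter 5 steps above E, which is C.
In natural minor, degree 6 sits 8 semitones above the tonic. E# + 8 semitones is pitch class 1, spelled on C as C#.

C#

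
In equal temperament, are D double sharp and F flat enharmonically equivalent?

Yes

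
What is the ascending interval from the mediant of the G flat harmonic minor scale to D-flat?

major third

The mediant of Gb harmonic minor is Bbb.
Bbb up to Db: letters B→D make it a third; 4 semitones makes it major.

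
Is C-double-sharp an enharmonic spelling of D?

C## is pitch class 2; D is pitch class 2.
All spellings map to pitch class 2, so they are enharmonically equivalent.

Yes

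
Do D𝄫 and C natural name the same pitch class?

Yes

Dbb is pitch class 0; C is pitch class 0.
All spellings map to pitch class 0, so they are enharmonically equivalent.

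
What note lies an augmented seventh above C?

C up a major seventh is B, so the target letter is B.
From C, an augmented seventh is 12 semitones up: B#.

B#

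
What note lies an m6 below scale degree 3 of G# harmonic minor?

D#

Scale degree 3 of G# harmonic minor is B.
A minor sixth (8 semitones) below B lands on the letter D, giving D#.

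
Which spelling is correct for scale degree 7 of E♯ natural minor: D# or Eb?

Each scale degree takes a distinct letter name. Degree 7 of a scale on E must use the letter D.
D# and Eb are enharmonically the same pitch, but only D# uses the letter D, so it is the correct spelling here.

D#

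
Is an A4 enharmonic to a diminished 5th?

An augmented fourth spans 6 semitones; a diminished fifth spans 6.
They are enharmonically equivalent.

Yes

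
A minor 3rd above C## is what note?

E#

A third above C lands on the letter E.
A minor third spans 3 semitones, so C## moves to pitch class 5. On the letter E that is E#.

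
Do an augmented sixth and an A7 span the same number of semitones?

No

An augmented sixth spans 10 semitones; an augmented seventh spans 12.
The spans differ, so they are not enharmonic equivalents.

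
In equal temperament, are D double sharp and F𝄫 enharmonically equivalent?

No

Two spellings are enharmonically equivalent only if they share a pitch class.
Here D## → 4, Fbb → 3; 3 ≠ 4, so they are not.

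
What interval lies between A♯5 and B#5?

major second

Counting letters A–B gives a second.
A#→B# = 2 semitones, exactly the major second.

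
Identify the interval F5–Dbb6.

diminished sixth

Counting letters F–G–A–B–C–D gives a sixth.
F→Dbb = 7 semitones, 2 narrower than the major sixth (9), so diminished.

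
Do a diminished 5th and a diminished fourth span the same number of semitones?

No

A diminished fifth spans 6 semitones; a diminished fourth spans 4.
The spans differ, so they are not enharmonic equivalents.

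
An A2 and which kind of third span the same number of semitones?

An augmented second spans 3 semitones.
A third spanning 3 semitones is minor (the major third is 4).

minor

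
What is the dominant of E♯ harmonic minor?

B#

The E# harmonic minor scale runs E# F## G# A# B# C# D##.
Degree 5 is B#.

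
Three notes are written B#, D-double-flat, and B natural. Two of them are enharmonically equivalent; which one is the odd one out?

B

In 12-tone equal temperament, enharmonic equivalents share a pitch class. B# is pitch class 0; Dbb is pitch class 0; B is pitch class 11.
B# and Dbb share pitch class 0, while B is pitch class 11.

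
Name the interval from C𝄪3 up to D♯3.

Counting letters C–D gives a second.
C##→D# = 1 semitone, 1 narrower than the major second (2), so minor.

minor second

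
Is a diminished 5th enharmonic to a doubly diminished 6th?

Yes

A diminished fifth spans 6 semitones; a doubly diminished sixth spans 6.
They are enharmonically equivalent.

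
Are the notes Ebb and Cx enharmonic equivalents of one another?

Yes

Ebb is pitch class 2; C## is pitch class 2.
All spellings map to pitch class 2, so they are enharmonically equivalent.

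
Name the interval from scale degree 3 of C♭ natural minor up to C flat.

major sixth

Scale degree 3 of Cb natural minor is Ebb.
Ebb up to Cb: letters E→C make it a sixth; 9 semitones makes it major.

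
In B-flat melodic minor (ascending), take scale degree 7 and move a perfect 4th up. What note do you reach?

D

Scale degree 7 of Bb melodic minor (ascending) is A.
A perfect fourth (5 semitones) above A lands on the letter D, giving D.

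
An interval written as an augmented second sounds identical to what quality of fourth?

doubly diminished

An augmented second spans 3 semitones.
A fourth spanning 3 semitones is doubly diminished (the perfect fourth is 5).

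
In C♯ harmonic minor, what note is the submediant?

A

The C# harmonic minor scale runs C# D# E F# G# A B#.
Degree 6 is A.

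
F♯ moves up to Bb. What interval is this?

Counting letters F–G–A–B gives a fourth.
F#→Bb = 4 semitones, 1 narrower than the perfect fourth (5), so diminished.

diminished fourth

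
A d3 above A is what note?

Cb

A up a major third is C#, so the target letter is C.
From A, a diminished third is 2 semitones up: Cb.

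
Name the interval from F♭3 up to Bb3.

augmented fourth

The letter names run F→B, a span of 3 letter steps, so the interval is some kind of fourth.
Fb to Bb is 6 semitones. A perfect fourth is 5, so 6 makes it augmented.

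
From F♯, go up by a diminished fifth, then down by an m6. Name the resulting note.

E

A diminished fifth up from F# is C (letter C, 6 semitones up).
A minor sixth down from C is E (letter E, 8 semitones down).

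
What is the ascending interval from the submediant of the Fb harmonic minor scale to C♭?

major seventh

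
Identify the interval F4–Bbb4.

Counting letters F–G–A–B gives a fourth.
F→Bbb = 4 semitones, 1 narrower than the perfect fourth (5), so diminished.

diminished fourth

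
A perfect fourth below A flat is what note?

Eb

A down a perfect fourth is E, so the target letter is E.
From Ab, a perfect fourth is 5 semitones down: Eb.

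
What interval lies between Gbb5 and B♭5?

augmented third

The letter names run G→B, a span of 2 letter steps, so the interval is some kind of third.
Gbb to Bb is 5 semitones. A major third is 4, so 5 makes it augmented.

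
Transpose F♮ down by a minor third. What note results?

D

A third below F lands on the letter D.
A minor third spans 3 semitones, so F moves to pitch class 2. On the letter D that is D.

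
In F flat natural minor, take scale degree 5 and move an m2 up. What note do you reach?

Dbb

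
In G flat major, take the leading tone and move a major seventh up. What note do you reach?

E

The leading tone of Gb major is F.
A major seventh (11 semitones) above F lands on the letter E, giving E.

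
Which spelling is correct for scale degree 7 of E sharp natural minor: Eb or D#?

Each scale degree takes a distinct letter name. Degree 7 of a scale on E must use the letter D.
D# and Eb are enharmonically the same pitch, but only D# uses the letter D, so it is the correct spelling here.

D#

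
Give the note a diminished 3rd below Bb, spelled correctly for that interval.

B down a major third is G, so the target letter is G.
From Bb, a diminished third is 2 semitones down: G#.

G#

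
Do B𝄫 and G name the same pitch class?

No

Bbb is pitch class 9; G is pitch class 7.
The pitch classes differ (9 vs. 7), so they are not enharmonic equivalents.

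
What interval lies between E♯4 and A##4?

augmented fourth

Counting letters E–F–G–A gives a fourth.
E#→A## = 6 semitones, 1 wider than the perfect fourth (5), so augmented.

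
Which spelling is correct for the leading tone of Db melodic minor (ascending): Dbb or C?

C

Each scale degree takes a distinct letter name. Degree 7 of a scale on D must use the letter C.
C and Dbb are enharmonically the same pitch, but only C uses the letter C, so it is the correct spelling here.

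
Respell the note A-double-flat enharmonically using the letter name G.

Abb is pitch class 7. The letter G alone is pitch class 7.
Pitch class 7 on G needs no accidental: G.

G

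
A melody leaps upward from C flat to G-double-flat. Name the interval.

The letter names run C→G, a span of 4 letter steps, so the interval is some kind of fifth.
Cb to Gbb is 6 semitones. A perfect fifth is 7, so 6 makes it diminished.

diminished fifth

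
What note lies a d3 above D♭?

Fbb

D up a major third is F#, so the target letter is F.
From Db, a diminished third is 2 semitones up: Fbb.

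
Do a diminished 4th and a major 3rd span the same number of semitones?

Yes

A diminished fourth spans 4 semitones; a major third spans 4.
They are enharmonically equivalent.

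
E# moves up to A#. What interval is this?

The letter names run E→A, a span of 3 letter steps, so the interval is some kind of fourth.
E# to A# is 5 semitones. A perfect fourth is 5, so 5 makes it perfect.

perfect fourth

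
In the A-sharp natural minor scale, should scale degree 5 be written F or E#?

E#

Each scale degree takes a distinct letter name. Degree 5 of a scale on A must use the letter E.
E# and F are enharmonically the same pitch, but only E# uses the letter E, so it is the correct spelling here.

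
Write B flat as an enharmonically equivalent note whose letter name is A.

A#

Plain A sits 1 semitone below Bb, so on the letter A the same pitch needs a sharp: A#.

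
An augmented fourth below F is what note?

Cb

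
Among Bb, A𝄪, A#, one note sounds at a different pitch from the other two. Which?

In 12-tone equal temperament, enharmonic equivalents share a pitch class. Bb is pitch class 10; A## is pitch class 11; A# is pitch class 10.
Bb and A# share pitch class 10, while A## is pitch class 11.

A##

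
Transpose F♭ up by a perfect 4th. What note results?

A fourth above F lands on the letter B.
A perfect fourth spans 5 semitones, so Fb moves to pitch class 9. On the letter B that is Bbb.

Bbb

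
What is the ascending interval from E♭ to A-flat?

Counting letters E–F–G–A gives a fourth.
Eb→Ab = 5 semitones, exactly the perfect fourth.

perfect fourth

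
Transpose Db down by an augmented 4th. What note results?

D down a perfect fourth is A, so the target letter is A.
From Db, an augmented fourth is 6 semitones down: Abb.

Abb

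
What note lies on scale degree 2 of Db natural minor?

Eb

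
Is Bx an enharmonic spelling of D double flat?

No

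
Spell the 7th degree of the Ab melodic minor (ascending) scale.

G

The Ab melodic minor (ascending) scale runs Ab Bb Cb Db Eb F G.
Degree 7 is G.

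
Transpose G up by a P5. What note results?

D

G up a perfect fifth is D, so the target letter is D.
From G, a perfect fifth is 7 semitones up: D.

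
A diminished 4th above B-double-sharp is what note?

B up a perfect fourth is E, so the target letter is E.
From B##, a diminished fourth is 4 semitones up: E#.

E#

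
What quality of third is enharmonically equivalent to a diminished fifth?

A diminished fifth spans 6 semitones.
A third spanning 6 semitones is doubly augmented (the major third is 4).

doubly augmented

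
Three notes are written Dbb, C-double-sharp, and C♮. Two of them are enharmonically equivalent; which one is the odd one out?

In 12-tone equal temperament, enharmonic equivalents share a pitch class. Dbb is pitch class 0; C## is pitch class 2; C is pitch class 0.
Dbb and C share pitch class 0, while C## is pitch class 2.

C##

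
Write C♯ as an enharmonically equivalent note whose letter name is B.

C# is pitch class 1. The letter B alone is pitch class 11.
To reach pitch class 1 from B requires an offset of +2 semitones, i.e. double sharp: B##.

B##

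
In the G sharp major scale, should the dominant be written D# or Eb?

D#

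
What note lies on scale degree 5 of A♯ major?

The A# major scale runs A# B# C## D# E# F## G##.
Degree 5 is E#.

E#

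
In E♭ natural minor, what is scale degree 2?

Degree 2 takes the letter 1 step above E, which is F.
In natural minor, degree 2 sits 2 semitones above the tonic. Eb + 2 semitones is pitch class 5, spelled on F as F.

F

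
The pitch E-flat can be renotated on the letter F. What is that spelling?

Fbb

Eb is pitch class 3. The letter F alone is pitch class 5.
To reach pitch class 3 from F requires an offset of -2 semitones, i.e. double flat: Fbb.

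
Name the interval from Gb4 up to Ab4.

major second

Counting letters G–A gives a second.
Gb→Ab = 2 semitones, exactly the major second.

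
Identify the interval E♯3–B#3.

Counting letters E–F–G–A–B gives a fifth.
E#→B# = 7 semitones, exactly the perfect fifth.

perfect fifth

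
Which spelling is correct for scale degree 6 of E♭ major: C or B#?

Each scale degree takes a distinct letter name. Degree 6 of a scale on E must use the letter C.
C and B# are enharmonically the same pitch, but only C uses the letter C, so it is the correct spelling here.

C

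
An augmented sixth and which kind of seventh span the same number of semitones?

minor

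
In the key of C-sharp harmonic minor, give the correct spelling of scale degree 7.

B#

Degree 7 takes the letter 6 steps above C, which is B.
In harmonic minor, degree 7 sits 11 semitones above the tonic. C# + 11 semitones is pitch class 0, spelled on B as B#.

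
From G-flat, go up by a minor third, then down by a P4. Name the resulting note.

Fb

A minor third up from Gb is Bbb (letter B, 3 semitones up).
A perfect fourth down from Bbb is Fb (letter F, 5 semitones down).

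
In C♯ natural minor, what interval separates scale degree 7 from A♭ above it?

diminished seventh

Scale degree 7 of C# natural minor is B.
B up to Ab: letters B→A make it a seventh; 9 semitones makes it diminished.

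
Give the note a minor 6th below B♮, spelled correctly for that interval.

D#

A sixth below B lands on the letter D.
A minor sixth spans 8 semitones, so B moves to pitch class 3. On the letter D that is D#.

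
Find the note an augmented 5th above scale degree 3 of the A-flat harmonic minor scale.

G

Scale degree 3 of Ab harmonic minor is Cb.
An augmented fifth (8 semitones) above Cb lands on the letter G, giving G.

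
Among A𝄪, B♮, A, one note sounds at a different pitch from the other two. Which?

In 12-tone equal temperament, enharmonic equivalents share a pitch class. A## is pitch class 11; B is pitch class 11; A is pitch class 9.
A## and B share pitch class 11, while A is pitch class 9.

A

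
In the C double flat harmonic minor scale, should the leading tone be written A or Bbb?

Each scale degree takes a distinct letter name. Degree 7 of a scale on C must use the letter B.
Bbb and A are enharmonically the same pitch, but only Bbb uses the letter B, so it is the correct spelling here.

Bbb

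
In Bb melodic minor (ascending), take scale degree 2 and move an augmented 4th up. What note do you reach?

F#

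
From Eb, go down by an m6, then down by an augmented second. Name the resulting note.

Fb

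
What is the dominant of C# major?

The C# major scale runs C# D# E# F# G# A# B#.
Degree 5 is G#.

G#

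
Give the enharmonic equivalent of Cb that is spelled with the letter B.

B

Cb is pitch class 11. The letter B alone is pitch class 11.
Pitch class 11 on B needs no accidental: B.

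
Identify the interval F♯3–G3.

minor second

The letter names run F→G, a span of 1 letter step, so the interval is some kind of second.
F# to G is 1 semitone. A major second is 2, so 1 makes it minor.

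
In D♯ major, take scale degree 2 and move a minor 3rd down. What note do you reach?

C##

Scale degree 2 of D# major is E#.
A minor third (3 semitones) below E# lands on the letter C, giving C##.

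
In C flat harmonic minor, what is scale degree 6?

The Cb harmonic minor scale runs Cb Db Ebb Fb Gb Abb Bb.
Degree 6 is Abb.

Abb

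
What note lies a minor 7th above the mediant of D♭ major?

The mediant of Db major is F.
A minor seventh (10 semitones) above F lands on the letter E, giving Eb.

Eb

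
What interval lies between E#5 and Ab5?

The letter names run E→A, a span of 3 letter steps, so the interval is some kind of fourth.
E# to Ab is 3 semitones. A perfect fourth is 5, so 3 makes it doubly diminished.

doubly diminished fourth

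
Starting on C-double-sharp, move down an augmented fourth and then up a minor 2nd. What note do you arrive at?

An augmented fourth down from C## is G# (letter G, 6 semitones down).
A minor second up from G# is A (letter A, 1 semitone up).

A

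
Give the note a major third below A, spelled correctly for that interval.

A third below A lands on the letter F.
A major third spans 4 semitones, so A moves to pitch class 5. On the letter F that is F.

F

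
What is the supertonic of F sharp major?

G#

The F# major scale runs F# G# A# B C# D# E#.
Degree 2 is G#.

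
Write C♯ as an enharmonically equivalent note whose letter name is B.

B##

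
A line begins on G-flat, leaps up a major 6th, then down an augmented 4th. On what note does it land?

Bbb

A major sixth up from Gb is Eb (letter E, 9 semitones up).
An augmented fourth down from Eb is Bbb (letter B, 6 semitones down).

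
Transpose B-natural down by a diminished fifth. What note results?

E#

A fifth below B lands on the letter E.
A diminished fifth spans 6 semitones, so B moves to pitch class 5. On the letter E that is E#.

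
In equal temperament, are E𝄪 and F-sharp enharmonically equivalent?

E## = pitch class 6 and F# = pitch class 6 — the same pitch class, so they are enharmonic equivalents.

Yes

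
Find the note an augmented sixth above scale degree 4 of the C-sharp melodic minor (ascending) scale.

D##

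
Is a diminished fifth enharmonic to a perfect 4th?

A diminished fifth spans 6 semitones; a perfect fourth spans 5.
The spans differ, so they are not enharmonic equivalents.

No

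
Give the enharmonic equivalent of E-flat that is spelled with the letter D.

Eb is pitch class 3. The letter D alone is pitch class 2.
To reach pitch class 3 from D requires an offset of +1 semitone, i.e. sharp: D#.

D#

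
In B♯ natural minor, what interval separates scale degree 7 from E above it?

diminished fifth

Scale degree 7 of B# natural minor is A#.
A# up to E: letters A→E make it a fifth; 6 semitones makes it diminished.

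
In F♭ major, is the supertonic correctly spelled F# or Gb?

Gb

Each scale degree takes a distinct letter name. Degree 2 of a scale on F must use the letter G.
Gb and F# are enharmonically the same pitch, but only Gb uses the letter G, so it is the correct spelling here.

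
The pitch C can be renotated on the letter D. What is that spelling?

Dbb

C is pitch class 0. The letter D alone is pitch class 2.
To reach pitch class 0 from D requires an offset of -2 semitones, i.e. double flat: Dbb.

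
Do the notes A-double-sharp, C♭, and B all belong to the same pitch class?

A## is pitch class 11; Cb is pitch class 11; B is pitch class 11.
All spellings map to pitch class 11, so they are enharmonically equivalent.

Yes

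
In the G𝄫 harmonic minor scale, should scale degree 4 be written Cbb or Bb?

Each scale degree takes a distinct letter name. Degree 4 of a scale on G must use the letter C.
Cbb and Bb are enharmonically the same pitch, but only Cbb uses the letter C, so it is the correct spelling here.

Cbb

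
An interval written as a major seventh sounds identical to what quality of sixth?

doubly augmented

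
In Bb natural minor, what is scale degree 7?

Ab

Degree 7 takes the letter 6 steps above B, which is A.
In natural minor, degree 7 sits 10 semitones above the tonic. Bb + 10 semitones is pitch class 8, spelled on A as Ab.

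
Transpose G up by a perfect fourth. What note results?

C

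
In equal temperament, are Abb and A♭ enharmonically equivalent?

Abb is pitch class 7; Ab is pitch class 8.
The pitch classes differ (7 vs. 8), so they are not enharmonic equivalents.

No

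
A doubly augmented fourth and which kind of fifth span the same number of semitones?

perfect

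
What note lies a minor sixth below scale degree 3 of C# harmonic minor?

G#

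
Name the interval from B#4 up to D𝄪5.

Counting letters B–C–D gives a third.
B#→D## = 4 semitones, exactly the major third.

major third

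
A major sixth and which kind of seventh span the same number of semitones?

diminished

A major sixth spans 9 semitones.
A seventh spanning 9 semitones is diminished (the major seventh is 11).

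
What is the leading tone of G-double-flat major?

The Gbb major scale runs Gbb Abb Bbb Cbb Dbb Ebb Fb.
Degree 7 is Fb.

Fb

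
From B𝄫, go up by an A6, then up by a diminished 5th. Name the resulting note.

An augmented sixth up from Bbb is G (letter G, 10 semitones up).
A diminished fifth up from G is Db (letter D, 6 semitones up).

Db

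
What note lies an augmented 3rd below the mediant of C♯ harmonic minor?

The mediant of C# harmonic minor is E.
An augmented third (5 semitones) below E lands on the letter C, giving Cb.

Cb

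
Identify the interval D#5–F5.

The letter names run D→F, a span of 2 letter steps, so the interval is some kind of third.
D# to F is 2 semitones. A major third is 4, so 2 makes it diminished.

diminished third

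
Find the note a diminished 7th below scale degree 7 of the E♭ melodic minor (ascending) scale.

Scale degree 7 of Eb melodic minor (ascending) is D.
A diminished seventh (9 semitones) below D lands on the letter E, giving E#.

E#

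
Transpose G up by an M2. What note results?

A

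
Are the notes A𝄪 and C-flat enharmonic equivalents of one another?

Yes

A## is pitch class 11; Cb is pitch class 11.
All spellings map to pitch class 11, so they are enharmonically equivalent.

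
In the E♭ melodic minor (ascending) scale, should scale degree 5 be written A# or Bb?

Bb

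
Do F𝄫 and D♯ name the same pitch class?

Yes

Fbb = pitch class 3 and D# = pitch class 3 — the same pitch class, so they are enharmonic equivalents.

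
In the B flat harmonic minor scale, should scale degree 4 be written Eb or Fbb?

Each scale degree takes a distinct letter name. Degree 4 of a scale on B must use the letter E.
Eb and Fbb are enharmonically the same pitch, but only Eb uses the letter E, so it is the correct spelling here.

Eb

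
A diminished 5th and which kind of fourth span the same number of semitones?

A diminished fifth spans 6 semitones.
A fourth spanning 6 semitones is augmented (the perfect fourth is 5).

augmented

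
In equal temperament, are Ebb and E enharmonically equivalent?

No

Ebb is pitch class 2; E is pitch class 4.
The pitch classes differ (2 vs. 4), so they are not enharmonic equivalents.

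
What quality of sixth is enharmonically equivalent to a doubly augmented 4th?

A doubly augmented fourth spans 7 semitones.
A sixth spanning 7 semitones is diminished (the major sixth is 9).

diminished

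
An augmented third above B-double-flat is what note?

D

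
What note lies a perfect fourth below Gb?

Db

A fourth below G lands on the letter D.
A perfect fourth spans 5 semitones, so Gb moves to pitch class 1. On the letter D that is Db.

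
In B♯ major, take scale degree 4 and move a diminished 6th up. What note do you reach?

C

Scale degree 4 of B# major is E#.
A diminished sixth (7 semitones) above E# lands on the letter C, giving C.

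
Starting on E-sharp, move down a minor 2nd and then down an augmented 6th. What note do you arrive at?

F#

A minor second down from E# is D## (letter D, 1 semitone down).
An augmented sixth down from D## is F# (letter F, 10 semitones down).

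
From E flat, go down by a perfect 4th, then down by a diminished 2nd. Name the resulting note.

A#

A perfect fourth down from Eb is Bb (letter B, 5 semitones down).
A diminished second down from Bb is A# (letter A, 0 semitones down).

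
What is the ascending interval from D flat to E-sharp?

Counting letters D–E gives a second.
Db→E# = 4 semitones, 2 wider than the major second (2), so doubly augmented.

doubly augmented second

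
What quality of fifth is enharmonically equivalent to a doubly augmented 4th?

perfect

A doubly augmented fourth spans 7 semitones.
A fifth spanning 7 semitones is perfect (the perfect fifth is 7).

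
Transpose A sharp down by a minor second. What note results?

A down a major second is G, so the target letter is G.
From A#, a minor second is 1 semitone down: G##.

G##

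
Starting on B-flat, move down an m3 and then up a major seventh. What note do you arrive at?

F#

A minor third down from Bb is G (letter G, 3 semitones down).
A major seventh up from G is F# (letter F, 11 semitones up).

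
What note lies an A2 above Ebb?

E up a major second is F#, so the target letter is F.
From Ebb, an augmented second is 3 semitones up: F.

F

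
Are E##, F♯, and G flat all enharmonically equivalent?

Yes

E## = pitch class 6 and F# = pitch class 6 and Gb = pitch class 6 — the same pitch class, so they are enharmonic equivalents.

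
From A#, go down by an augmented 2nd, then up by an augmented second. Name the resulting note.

An augmented second down from A# is G (letter G, 3 semitones down).
An augmented second up from G is A# (letter A, 3 semitones up).

A#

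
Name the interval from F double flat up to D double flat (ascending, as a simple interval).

Counting letters F–G–A–B–C–D gives a sixth.
Fbb→Dbb = 9 semitones, exactly the major sixth.

major sixth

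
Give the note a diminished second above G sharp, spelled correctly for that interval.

A second above G lands on the letter A.
A diminished second spans 0 semitones, so G# moves to pitch class 8. On the letter A that is Ab.

Ab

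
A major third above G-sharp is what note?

G up a major third is B, so the target letter is B.
From G#, a major third is 4 semitones up: B#.

B#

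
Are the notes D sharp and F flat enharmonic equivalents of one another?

D# is pitch class 3; Fb is pitch class 4.
The pitch classes differ (3 vs. 4), so they are not enharmonic equivalents.

No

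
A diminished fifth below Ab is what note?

A down a perfect fifth is D, so the target letter is D.
From Ab, a diminished fifth is 6 semitones down: D.

D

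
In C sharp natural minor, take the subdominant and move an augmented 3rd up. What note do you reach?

The subdominant of C# natural minor is F#.
An augmented third (5 semitones) above F# lands on the letter A, giving A##.

A##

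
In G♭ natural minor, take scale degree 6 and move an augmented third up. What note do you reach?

G

Scale degree 6 of Gb natural minor is Ebb.
An augmented third (5 semitones) above Ebb lands on the letter G, giving G.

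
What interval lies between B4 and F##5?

augmented fifth

The letter names run B→F, a span of 4 letter steps, so the interval is some kind of fifth.
B to F## is 8 semitones. A perfect fifth is 7, so 8 makes it augmented.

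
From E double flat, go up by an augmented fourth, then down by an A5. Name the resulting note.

An augmented fourth up from Ebb is Ab (letter A, 6 semitones up).
An augmented fifth down from Ab is Dbb (letter D, 8 semitones down).

Dbb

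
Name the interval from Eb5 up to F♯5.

augmented second

The letter names run E→F, a span of 1 letter step, so the interval is some kind of second.
Eb to F# is 3 semitones. A major second is 2, so 3 makes it augmented.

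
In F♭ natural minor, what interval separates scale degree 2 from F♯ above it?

Scale degree 2 of Fb natural minor is Gb.
Gb up to F#: letters G→F make it a seventh; 12 semitones makes it augmented.

augmented seventh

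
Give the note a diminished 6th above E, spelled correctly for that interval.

Cb

E up a major sixth is C#, so the target letter is C.
From E, a diminished sixth is 7 semitones up: Cb.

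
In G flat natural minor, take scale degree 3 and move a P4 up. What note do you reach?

Scale degree 3 of Gb natural minor is Bbb.
A perfect fourth (5 semitones) above Bbb lands on the letter E, giving Ebb.

Ebb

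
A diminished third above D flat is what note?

Fbb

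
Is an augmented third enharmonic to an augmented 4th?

An augmented third spans 5 semitones; an augmented fourth spans 6.
The spans differ, so they are not enharmonic equivalents.

No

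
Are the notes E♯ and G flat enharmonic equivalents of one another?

Two spellings are enharmonically equivalent only if they share a pitch class.
Here E# → 5, Gb → 6; 5 ≠ 6, so they are not.

No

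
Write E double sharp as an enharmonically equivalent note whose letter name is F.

F#

E## is pitch class 6. The letter F alone is pitch class 5.
To reach pitch class 6 from F requires an offset of +1 semitone, i.e. sharp: F#.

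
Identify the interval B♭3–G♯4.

Counting letters B–C–D–E–F–G gives a sixth.
Bb→G# = 10 semitones, 1 wider than the major sixth (9), so augmented.

augmented sixth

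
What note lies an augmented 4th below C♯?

G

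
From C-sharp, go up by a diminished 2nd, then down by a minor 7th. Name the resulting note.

Eb

A diminished second up from C# is Db (letter D, 0 semitones up).
A minor seventh down from Db is Eb (letter E, 10 semitones down).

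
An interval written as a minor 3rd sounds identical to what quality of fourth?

A minor third spans 3 semitones.
A fourth spanning 3 semitones is doubly diminished (the perfect fourth is 5).

doubly diminished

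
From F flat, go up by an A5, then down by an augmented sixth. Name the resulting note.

Ebb

An augmented fifth up from Fb is C (letter C, 8 semitones up).
An augmented sixth down from C is Ebb (letter E, 10 semitones down).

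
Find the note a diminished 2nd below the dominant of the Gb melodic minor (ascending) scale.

C#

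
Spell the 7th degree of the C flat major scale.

Bb

The Cb major scale runs Cb Db Eb Fb Gb Ab Bb.
Degree 7 is Bb.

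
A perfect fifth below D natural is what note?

G

A fifth below D lands on the letter G.
A perfect fifth spans 7 semitones, so D moves to pitch class 7. On the letter G that is G.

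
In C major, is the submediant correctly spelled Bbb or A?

A

Each scale degree takes a distinct letter name. Degree 6 of a scale on C must use the letter A.
A and Bbb are enharmonically the same pitch, but only A uses the letter A, so it is the correct spelling here.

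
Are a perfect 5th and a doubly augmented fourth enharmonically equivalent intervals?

Yes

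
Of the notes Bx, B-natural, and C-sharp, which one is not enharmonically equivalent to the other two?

In 12-tone equal temperament, enharmonic equivalents share a pitch class. B## is pitch class 1; B is pitch class 11; C# is pitch class 1.
B## and C# share pitch class 1, while B is pitch class 11.

B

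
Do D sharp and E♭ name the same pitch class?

D# = pitch class 3 and Eb = pitch class 3 — the same pitch class, so they are enharmonic equivalents.

Yes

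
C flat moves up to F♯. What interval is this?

doubly augmented fourth

Counting letters C–D–E–F gives a fourth.
Cb→F# = 7 semitones, 2 wider than the perfect fourth (5), so doubly augmented.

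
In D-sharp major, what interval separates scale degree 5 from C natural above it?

Scale degree 5 of D# major is A#.
A# up to C: letters A→C make it a third; 2 semitones makes it diminished.

diminished third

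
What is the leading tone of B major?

A#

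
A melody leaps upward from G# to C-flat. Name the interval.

doubly diminished fourth

Counting letters G–A–B–C gives a fourth.
G#→Cb = 3 semitones, 2 narrower than the perfect fourth (5), so doubly diminished.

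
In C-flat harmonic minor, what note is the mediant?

Ebb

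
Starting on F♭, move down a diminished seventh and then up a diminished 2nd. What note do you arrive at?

A diminished seventh down from Fb is G (letter G, 9 semitones down).
A diminished second up from G is Abb (letter A, 0 semitones up).

Abb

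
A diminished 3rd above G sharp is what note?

Bb

G up a major third is B, so the target letter is B.
From G#, a diminished third is 2 semitones up: Bb.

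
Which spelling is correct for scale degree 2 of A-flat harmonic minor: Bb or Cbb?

Bb

Each scale degree takes a distinct letter name. Degree 2 of a scale on A must use the letter B.
Bb and Cbb are enharmonically the same pitch, but only Bb uses the letter B, so it is the correct spelling here.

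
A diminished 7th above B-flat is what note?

Abb

B up a major seventh is A#, so the target letter is A.
From Bb, a diminished seventh is 9 semitones up: Abb.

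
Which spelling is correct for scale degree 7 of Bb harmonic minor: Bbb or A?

A

Each scale degree takes a distinct letter name. Degree 7 of a scale on B must use the letter A.
A and Bbb are enharmonically the same pitch, but only A uses the letter A, so it is the correct spelling here.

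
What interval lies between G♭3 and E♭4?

The letter names run G→E, a span of 5 letter steps, so the interval is some kind of sixth.
Gb to Eb is 9 semitones. A major sixth is 9, so 9 makes it major.

major sixth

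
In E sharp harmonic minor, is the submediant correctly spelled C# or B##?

Each scale degree takes a distinct letter name. Degree 6 of a scale on E must use the letter C.
C# and B## are enharmonically the same pitch, but only C# uses the letter C, so it is the correct spelling here.

C#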